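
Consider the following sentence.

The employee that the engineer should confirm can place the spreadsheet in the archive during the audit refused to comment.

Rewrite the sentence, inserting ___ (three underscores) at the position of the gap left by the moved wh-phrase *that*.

The employee that the engineer should confirm ___ can place the spreadsheet in the archive during the audit refused to comment.

'that' is the subject of the clause embedded under 'confirm'. The gap is right after 'confirm'.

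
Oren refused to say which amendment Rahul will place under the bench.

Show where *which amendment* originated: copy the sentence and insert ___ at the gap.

Oren refused to say which amendment Rahul will place ___ under the bench.

Before movement: Rahul will place which amendment under the bench.
The filler 'which amendment' is interpreted as the direct object of 'place'. The gap is right after 'place'.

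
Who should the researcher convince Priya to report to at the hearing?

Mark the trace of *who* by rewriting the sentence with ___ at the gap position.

Who should the researcher convince Priya to report to ___ at the hearing?

In situ: The researcher should convince Priya to report to who at the hearing.
The filler 'who' is interpreted as the object of the preposition 'to'. The gap is right after 'to'.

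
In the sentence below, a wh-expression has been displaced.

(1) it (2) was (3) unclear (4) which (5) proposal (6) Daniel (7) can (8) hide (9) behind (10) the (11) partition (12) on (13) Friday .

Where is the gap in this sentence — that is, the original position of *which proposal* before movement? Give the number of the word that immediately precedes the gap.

In situ: Daniel can hide which proposal behind the partition on Friday.
'which proposal' is the direct object of 'hide'. Wh-movement fronts it, leaving a gap right after 'hide':
It was unclear which proposal Daniel can hide ___ behind the partition on Friday.
'hide' is word 8.

8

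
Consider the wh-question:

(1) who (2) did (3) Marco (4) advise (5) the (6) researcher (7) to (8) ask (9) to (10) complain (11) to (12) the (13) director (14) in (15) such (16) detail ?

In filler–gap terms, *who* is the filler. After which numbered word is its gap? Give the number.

8

Underlying clause: Marco did advise the researcher to ask who to complain to the director in such detail.
'who' functions as the direct object of 'ask'. It moves to the left edge, and the trace sits right after 'ask':
Who did Marco advise the researcher to ask ___ to complain to the director in such detail?
'ask' is word 8.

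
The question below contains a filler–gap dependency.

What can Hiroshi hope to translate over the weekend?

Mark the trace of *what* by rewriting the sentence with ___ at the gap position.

Underlying clause: Hiroshi can hope to translate what over the weekend.
'what' functions as the direct object of 'translate'. The gap is right after 'translate'.

What can Hiroshi hope to translate ___ over the weekend?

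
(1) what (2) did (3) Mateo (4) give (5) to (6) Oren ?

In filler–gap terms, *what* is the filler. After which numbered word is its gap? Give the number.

4

In situ: Mateo did give what to Oren.
The filler 'what' is interpreted as the direct object of 'give'. It moves to the left edge, and the trace sits right after 'give':
What did Mateo give ___ to Oren?
'give' is word 4.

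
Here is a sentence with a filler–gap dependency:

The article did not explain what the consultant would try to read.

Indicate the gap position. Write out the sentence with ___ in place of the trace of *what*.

In situ: The consultant would try to read what.
'what' is the direct object of 'read'. The gap is right after 'read'.

The article did not explain what the consultant would try to read ___.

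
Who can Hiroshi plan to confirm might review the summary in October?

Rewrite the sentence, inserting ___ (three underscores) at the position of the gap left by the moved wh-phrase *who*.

Who can Hiroshi plan to confirm ___ might review the summary in October?

Before movement: Hiroshi can plan to confirm who might review the summary in October.
'who' is the subject of the clause embedded under 'confirm'. The gap is right after 'confirm'.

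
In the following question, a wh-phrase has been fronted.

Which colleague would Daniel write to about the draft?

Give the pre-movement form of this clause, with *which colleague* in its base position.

Daniel would write to which colleague about the draft.

'which colleague' is the object of the preposition 'to'. It moves to the left edge, and the trace sits right after 'to':
Which colleague would Daniel write to ___ about the draft?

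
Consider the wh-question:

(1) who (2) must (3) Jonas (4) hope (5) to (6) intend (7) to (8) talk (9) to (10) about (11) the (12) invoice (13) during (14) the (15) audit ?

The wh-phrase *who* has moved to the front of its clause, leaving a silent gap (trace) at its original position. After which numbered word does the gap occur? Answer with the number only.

9

Pre-movement form: Jonas must hope to intend to talk to who about the invoice during the audit.
The filler 'who' is interpreted as the object of the preposition 'to'. Wh-movement fronts it, leaving a gap right after 'to':
Who must Jonas hope to intend to talk to ___ about the invoice during the audit?
'to' is word 9.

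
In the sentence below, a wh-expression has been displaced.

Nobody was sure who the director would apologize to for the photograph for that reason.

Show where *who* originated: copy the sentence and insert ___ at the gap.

Nobody was sure who the director would apologize to ___ for the photograph for that reason.

Before movement: The director would apologize to who for the photograph for that reason.
The filler 'who' is interpreted as the object of the preposition 'to'. The gap is right after 'to'.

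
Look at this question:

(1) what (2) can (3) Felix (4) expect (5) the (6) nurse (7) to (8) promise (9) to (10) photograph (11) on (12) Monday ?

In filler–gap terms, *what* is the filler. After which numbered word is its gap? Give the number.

10

Before movement: Felix can expect the nurse to promise to photograph what on Monday.
The filler 'what' is interpreted as the direct object of 'photograph'. Wh-movement fronts it, leaving a gap right after 'photograph':
What can Felix expect the nurse to promise to photograph ___ on Monday?
'photograph' is word 10.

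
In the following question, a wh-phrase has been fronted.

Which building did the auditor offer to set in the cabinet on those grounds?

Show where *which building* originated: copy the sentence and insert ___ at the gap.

Pre-movement form: The auditor did offer to set which building in the cabinet on those grounds.
The filler 'which building' is interpreted as the direct object of 'set'. The gap is right after 'set'.

Which building did the auditor offer to set ___ in the cabinet on those grounds?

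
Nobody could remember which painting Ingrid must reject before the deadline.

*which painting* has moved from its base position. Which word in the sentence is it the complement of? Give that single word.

In situ: Ingrid must reject which painting before the deadline.
'which painting' functions as the direct object of 'reject'. Fronting leaves a gap immediately after 'reject':
Nobody could remember which painting Ingrid must reject ___ before the deadline.

reject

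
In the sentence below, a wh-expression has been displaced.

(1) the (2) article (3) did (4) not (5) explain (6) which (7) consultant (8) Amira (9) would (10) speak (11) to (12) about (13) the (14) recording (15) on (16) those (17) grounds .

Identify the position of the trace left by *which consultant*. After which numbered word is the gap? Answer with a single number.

Underlying clause: Amira would speak to which consultant about the recording on those grounds.
'which consultant' functions as the object of the preposition 'to'. It moves to the left edge, and the trace sits right after 'to':
The article did not explain which consultant Amira would speak to ___ about the recording on those grounds.
'to' is word 11.

11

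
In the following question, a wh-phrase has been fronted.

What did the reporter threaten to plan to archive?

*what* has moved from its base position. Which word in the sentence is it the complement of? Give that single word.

archive

Underlying clause: The reporter did threaten to plan to archive what.
The filler 'what' is interpreted as the direct object of 'archive'. It moves to the left edge, and the trace sits right after 'archive':
What did the reporter threaten to plan to archive ___?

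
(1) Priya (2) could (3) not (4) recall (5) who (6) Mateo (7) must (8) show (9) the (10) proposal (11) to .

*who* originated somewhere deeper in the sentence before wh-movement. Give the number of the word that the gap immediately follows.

Before movement: Mateo must show the proposal to who.
'who' is the object of the preposition 'to' (recipient of 'show'). It moves to the left edge, and the trace sits right after 'to':
Priya could not recall who Mateo must show the proposal to ___.
'to' is word 11.

11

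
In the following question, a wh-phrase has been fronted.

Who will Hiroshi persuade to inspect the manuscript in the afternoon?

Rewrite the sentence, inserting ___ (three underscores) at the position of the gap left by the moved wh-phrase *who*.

Who will Hiroshi persuade ___ to inspect the manuscript in the afternoon?

Before movement: Hiroshi will persuade who to inspect the manuscript in the afternoon.
'who' is the direct object of 'persuade'. The gap is right after 'persuade'.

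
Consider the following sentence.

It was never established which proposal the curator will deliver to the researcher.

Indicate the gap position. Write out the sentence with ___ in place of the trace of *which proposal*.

Underlying clause: The curator will deliver which proposal to the researcher.
The filler 'which proposal' is interpreted as the direct object of 'deliver'. The gap is right after 'deliver'.

It was never established which proposal the curator will deliver ___ to the researcher.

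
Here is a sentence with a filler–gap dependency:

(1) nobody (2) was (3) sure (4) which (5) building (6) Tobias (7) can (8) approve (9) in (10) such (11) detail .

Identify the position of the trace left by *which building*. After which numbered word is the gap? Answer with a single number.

8

Underlying clause: Tobias can approve which building in such detail.
'which building' functions as the direct object of 'approve'. It moves to the left edge, and the trace sits right after 'approve':
Nobody was sure which building Tobias can approve ___ in such detail.
'approve' is word 8.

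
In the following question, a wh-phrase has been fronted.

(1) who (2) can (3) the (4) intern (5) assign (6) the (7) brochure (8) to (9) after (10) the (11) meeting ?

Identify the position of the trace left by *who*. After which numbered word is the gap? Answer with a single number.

8

Before movement: The intern can assign the brochure to who after the meeting.
'who' functions as the object of the preposition 'to' (recipient of 'assign'). Fronting leaves a gap immediately after 'to':
Who can the intern assign the brochure to ___ after the meeting?
'to' is word 8.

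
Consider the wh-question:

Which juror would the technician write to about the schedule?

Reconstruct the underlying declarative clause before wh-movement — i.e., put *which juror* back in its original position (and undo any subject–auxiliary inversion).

The technician would write to which juror about the schedule.

'which juror' is the object of the preposition 'to'. Wh-movement fronts it, leaving a gap right after 'to':
Which juror would the technician write to ___ about the schedule?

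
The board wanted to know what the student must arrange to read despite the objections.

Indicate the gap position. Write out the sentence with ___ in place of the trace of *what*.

The board wanted to know what the student must arrange to read ___ despite the objections.

In situ: The student must arrange to read what despite the objections.
The filler 'what' is interpreted as the direct object of 'read'. The gap is right after 'read'.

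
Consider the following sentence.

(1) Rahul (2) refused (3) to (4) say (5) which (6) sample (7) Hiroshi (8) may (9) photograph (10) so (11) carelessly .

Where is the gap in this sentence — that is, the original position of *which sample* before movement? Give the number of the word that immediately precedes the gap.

9

In situ: Hiroshi may photograph which sample so carelessly.
'which sample' functions as the direct object of 'photograph'. Wh-movement fronts it, leaving a gap right after 'photograph':
Rahul refused to say which sample Hiroshi may photograph ___ so carelessly.
'photograph' is word 9.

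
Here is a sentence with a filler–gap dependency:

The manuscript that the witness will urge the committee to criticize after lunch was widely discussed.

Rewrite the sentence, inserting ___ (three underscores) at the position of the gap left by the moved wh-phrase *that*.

The manuscript that the witness will urge the committee to criticize ___ after lunch was widely discussed.

'that' functions as the direct object of 'criticize'. The gap is right after 'criticize'.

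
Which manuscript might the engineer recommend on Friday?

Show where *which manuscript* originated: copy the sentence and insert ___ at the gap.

Pre-movement form: The engineer might recommend which manuscript on Friday.
The filler 'which manuscript' is interpreted as the direct object of 'recommend'. The gap is right after 'recommend'.

Which manuscript might the engineer recommend ___ on Friday?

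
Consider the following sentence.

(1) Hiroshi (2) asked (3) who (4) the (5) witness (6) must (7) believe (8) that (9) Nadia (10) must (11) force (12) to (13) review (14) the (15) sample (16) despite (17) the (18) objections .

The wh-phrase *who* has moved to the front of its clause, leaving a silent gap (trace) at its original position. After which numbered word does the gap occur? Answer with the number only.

In situ: The witness must believe that Nadia must force who to review the sample despite the objections.
'who' is the direct object of 'force'. Fronting leaves a gap immediately after 'force':
Hiroshi asked who the witness must believe that Nadia must force ___ to review the sample despite the objections.
'force' is word 11.

11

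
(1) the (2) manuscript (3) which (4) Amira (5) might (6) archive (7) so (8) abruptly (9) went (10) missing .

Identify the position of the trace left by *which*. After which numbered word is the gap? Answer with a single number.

'which' functions as the direct object of 'archive'. It moves to the left edge, and the trace sits right after 'archive':
The manuscript which Amira might archive ___ so abruptly went missing.
'archive' is word 6.

6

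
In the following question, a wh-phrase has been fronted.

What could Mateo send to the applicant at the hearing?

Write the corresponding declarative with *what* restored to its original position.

The filler 'what' is interpreted as the direct object of 'send'. Fronting leaves a gap immediately after 'send':
What could Mateo send ___ to the applicant at the hearing?

Mateo could send what to the applicant at the hearing.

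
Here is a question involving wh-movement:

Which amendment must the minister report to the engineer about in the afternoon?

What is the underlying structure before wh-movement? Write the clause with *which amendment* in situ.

The filler 'which amendment' is interpreted as the object of the preposition 'about'. It moves to the left edge, and the trace sits right after 'about':
Which amendment must the minister report to the engineer about ___ in the afternoon?

The minister must report to the engineer about which amendment in the afternoon.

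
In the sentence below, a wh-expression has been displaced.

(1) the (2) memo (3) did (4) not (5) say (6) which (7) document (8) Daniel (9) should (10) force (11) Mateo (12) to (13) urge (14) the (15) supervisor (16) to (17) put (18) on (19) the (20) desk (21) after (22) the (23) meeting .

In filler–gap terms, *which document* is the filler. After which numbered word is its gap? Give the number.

Before movement: Daniel should force Mateo to urge the supervisor to put which document on the desk after the meeting.
The filler 'which document' is interpreted as the direct object of 'put'. It moves to the left edge, and the trace sits right after 'put':
The memo did not say which document Daniel should force Mateo to urge the supervisor to put ___ on the desk after the meeting.
'put' is word 17.

17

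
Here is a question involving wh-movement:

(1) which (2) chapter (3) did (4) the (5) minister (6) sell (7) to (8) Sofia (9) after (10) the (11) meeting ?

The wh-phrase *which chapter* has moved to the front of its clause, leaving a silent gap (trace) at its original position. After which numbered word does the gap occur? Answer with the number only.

Pre-movement form: The minister did sell which chapter to Sofia after the meeting.
'which chapter' is the direct object of 'sell'. Wh-movement fronts it, leaving a gap right after 'sell':
Which chapter did the minister sell ___ to Sofia after the meeting?
'sell' is word 6.

6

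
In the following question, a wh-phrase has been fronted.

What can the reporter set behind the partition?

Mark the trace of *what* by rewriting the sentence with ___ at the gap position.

Underlying clause: The reporter can set what behind the partition.
'what' functions as the direct object of 'set'. The gap is right after 'set'.

What can the reporter set ___ behind the partition?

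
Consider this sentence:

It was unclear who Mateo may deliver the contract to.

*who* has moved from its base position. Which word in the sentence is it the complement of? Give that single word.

Before movement: Mateo may deliver the contract to who.
The filler 'who' is interpreted as the object of the preposition 'to' (recipient of 'deliver'). Wh-movement fronts it, leaving a gap right after 'to':
It was unclear who Mateo may deliver the contract to ___.

to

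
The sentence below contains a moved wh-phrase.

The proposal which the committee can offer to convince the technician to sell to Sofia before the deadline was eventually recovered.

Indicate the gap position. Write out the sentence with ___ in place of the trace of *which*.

The proposal which the committee can offer to convince the technician to sell ___ to Sofia before the deadline was eventually recovered.

The filler 'which' is interpreted as the direct object of 'sell'. The gap is right after 'sell'.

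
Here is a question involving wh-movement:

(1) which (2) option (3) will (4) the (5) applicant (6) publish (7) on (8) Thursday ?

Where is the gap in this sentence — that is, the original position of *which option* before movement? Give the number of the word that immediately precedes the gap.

Pre-movement form: The applicant will publish which option on Thursday.
'which option' functions as the direct object of 'publish'. Fronting leaves a gap immediately after 'publish':
Which option will the applicant publish ___ on Thursday?
'publish' is word 6.

6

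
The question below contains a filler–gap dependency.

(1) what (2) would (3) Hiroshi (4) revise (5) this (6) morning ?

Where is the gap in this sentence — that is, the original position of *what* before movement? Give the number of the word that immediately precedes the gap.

4

In situ: Hiroshi would revise what this morning.
'what' is the direct object of 'revise'. Wh-movement fronts it, leaving a gap right after 'revise':
What would Hiroshi revise ___ this morning?
'revise' is word 4.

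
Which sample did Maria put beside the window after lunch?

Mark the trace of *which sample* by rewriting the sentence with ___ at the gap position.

Which sample did Maria put ___ beside the window after lunch?

Underlying clause: Maria did put which sample beside the window after lunch.
'which sample' functions as the direct object of 'put'. The gap is right after 'put'.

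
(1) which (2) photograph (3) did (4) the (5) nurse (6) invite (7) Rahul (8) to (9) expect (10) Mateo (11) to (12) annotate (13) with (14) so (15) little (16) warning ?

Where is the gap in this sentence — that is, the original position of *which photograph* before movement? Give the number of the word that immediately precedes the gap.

Underlying clause: The nurse did invite Rahul to expect Mateo to annotate which photograph with so little warning.
The filler 'which photograph' is interpreted as the direct object of 'annotate'. Wh-movement fronts it, leaving a gap right after 'annotate':
Which photograph did the nurse invite Rahul to expect Mateo to annotate ___ with so little warning?
'annotate' is word 12.

12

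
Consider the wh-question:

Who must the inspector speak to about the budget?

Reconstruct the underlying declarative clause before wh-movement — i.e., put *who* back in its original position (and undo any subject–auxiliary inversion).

The inspector must speak to who about the budget.

'who' is the object of the preposition 'to'. It moves to the left edge, and the trace sits right after 'to':
Who must the inspector speak to ___ about the budget?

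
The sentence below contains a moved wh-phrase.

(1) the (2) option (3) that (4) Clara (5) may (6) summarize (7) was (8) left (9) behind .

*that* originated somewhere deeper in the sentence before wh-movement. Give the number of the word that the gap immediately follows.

'that' is the direct object of 'summarize'. It moves to the left edge, and the trace sits right after 'summarize':
The option that Clara may summarize ___ was left behind.
'summarize' is word 6.

6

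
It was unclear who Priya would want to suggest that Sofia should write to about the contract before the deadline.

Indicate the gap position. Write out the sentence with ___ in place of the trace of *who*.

Pre-movement form: Priya would want to suggest that Sofia should write to who about the contract before the deadline.
The filler 'who' is interpreted as the object of the preposition 'to'. The gap is right after 'to'.

It was unclear who Priya would want to suggest that Sofia should write to ___ about the contract before the deadline.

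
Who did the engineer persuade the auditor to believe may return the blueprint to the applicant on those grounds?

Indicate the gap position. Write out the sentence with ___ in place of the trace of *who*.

Pre-movement form: The engineer did persuade the auditor to believe who may return the blueprint to the applicant on those grounds.
'who' is the subject of the clause embedded under 'believe'. The gap is right after 'believe'.

Who did the engineer persuade the auditor to believe ___ may return the blueprint to the applicant on those grounds?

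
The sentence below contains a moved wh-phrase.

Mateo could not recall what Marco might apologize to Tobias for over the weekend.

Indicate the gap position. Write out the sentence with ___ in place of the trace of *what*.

In situ: Marco might apologize to Tobias for what over the weekend.
'what' is the object of the preposition 'for'. The gap is right after 'for'.

Mateo could not recall what Marco might apologize to Tobias for ___ over the weekend.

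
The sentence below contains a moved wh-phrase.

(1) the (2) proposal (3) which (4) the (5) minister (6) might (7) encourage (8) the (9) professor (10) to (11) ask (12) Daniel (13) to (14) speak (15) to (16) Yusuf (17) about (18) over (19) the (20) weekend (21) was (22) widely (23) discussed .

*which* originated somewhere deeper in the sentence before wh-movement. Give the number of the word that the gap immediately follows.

'which' is the object of the preposition 'about'. Wh-movement fronts it, leaving a gap right after 'about':
The proposal which the minister might encourage the professor to ask Daniel to speak to Yusuf about ___ over the weekend was widely discussed.
'about' is word 17.

17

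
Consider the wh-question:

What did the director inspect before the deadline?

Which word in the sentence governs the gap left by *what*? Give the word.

Underlying clause: The director did inspect what before the deadline.
The filler 'what' is interpreted as the direct object of 'inspect'. It moves to the left edge, and the trace sits right after 'inspect':
What did the director inspect ___ before the deadline?

inspect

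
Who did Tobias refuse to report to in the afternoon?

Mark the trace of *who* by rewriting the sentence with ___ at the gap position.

Underlying clause: Tobias did refuse to report to who in the afternoon.
'who' is the object of the preposition 'to'. The gap is right after 'to'.

Who did Tobias refuse to report to ___ in the afternoon?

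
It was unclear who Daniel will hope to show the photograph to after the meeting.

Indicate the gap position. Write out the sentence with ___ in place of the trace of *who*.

Pre-movement form: Daniel will hope to show the photograph to who after the meeting.
'who' is the object of the preposition 'to' (recipient of 'show'). The gap is right after 'to'.

It was unclear who Daniel will hope to show the photograph to ___ after the meeting.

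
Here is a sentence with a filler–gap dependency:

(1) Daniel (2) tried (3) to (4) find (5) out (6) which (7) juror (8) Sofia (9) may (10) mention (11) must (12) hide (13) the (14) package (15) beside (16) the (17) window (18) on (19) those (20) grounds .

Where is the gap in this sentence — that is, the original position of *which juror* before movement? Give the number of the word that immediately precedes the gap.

Underlying clause: Sofia may mention which juror must hide the package beside the window on those grounds.
'which juror' is the subject of the clause embedded under 'mention'. Fronting leaves a gap immediately after 'mention':
Daniel tried to find out which juror Sofia may mention ___ must hide the package beside the window on those grounds.
'mention' is word 10.

10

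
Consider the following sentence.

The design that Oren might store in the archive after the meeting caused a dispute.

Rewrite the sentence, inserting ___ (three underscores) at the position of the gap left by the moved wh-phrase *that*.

The design that Oren might store ___ in the archive after the meeting caused a dispute.

'that' functions as the direct object of 'store'. The gap is right after 'store'.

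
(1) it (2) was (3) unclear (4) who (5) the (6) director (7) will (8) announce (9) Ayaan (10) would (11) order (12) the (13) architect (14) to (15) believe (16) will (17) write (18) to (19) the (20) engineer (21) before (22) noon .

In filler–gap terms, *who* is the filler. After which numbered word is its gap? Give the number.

Before movement: The director will announce Ayaan would order the architect to believe who will write to the engineer before noon.
'who' is the subject of the clause embedded under 'believe'. Fronting leaves a gap immediately after 'believe':
It was unclear who the director will announce Ayaan would order the architect to believe ___ will write to the engineer before noon.
'believe' is word 15.

15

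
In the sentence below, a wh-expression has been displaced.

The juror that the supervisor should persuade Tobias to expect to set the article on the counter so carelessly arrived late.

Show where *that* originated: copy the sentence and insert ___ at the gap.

The juror that the supervisor should persuade Tobias to expect ___ to set the article on the counter so carelessly arrived late.

The filler 'that' is interpreted as the direct object of 'expect'. The gap is right after 'expect'.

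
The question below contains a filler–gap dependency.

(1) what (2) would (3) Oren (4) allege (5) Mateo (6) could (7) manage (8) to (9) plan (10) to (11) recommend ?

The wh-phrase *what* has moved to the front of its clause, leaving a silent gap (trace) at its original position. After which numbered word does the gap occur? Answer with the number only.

Before movement: Oren would allege Mateo could manage to plan to recommend what.
'what' is the direct object of 'recommend'. Wh-movement fronts it, leaving a gap right after 'recommend':
What would Oren allege Mateo could manage to plan to recommend ___?
'recommend' is word 11.

11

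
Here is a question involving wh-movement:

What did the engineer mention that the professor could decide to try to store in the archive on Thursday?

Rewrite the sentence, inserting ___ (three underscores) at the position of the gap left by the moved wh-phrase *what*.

Underlying clause: The engineer did mention that the professor could decide to try to store what in the archive on Thursday.
The filler 'what' is interpreted as the direct object of 'store'. The gap is right after 'store'.

What did the engineer mention that the professor could decide to try to store ___ in the archive on Thursday?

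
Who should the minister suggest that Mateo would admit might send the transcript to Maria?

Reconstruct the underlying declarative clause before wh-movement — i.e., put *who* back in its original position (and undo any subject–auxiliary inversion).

The minister should suggest that Mateo would admit who might send the transcript to Maria.

The filler 'who' is interpreted as the subject of the clause embedded under 'admit'. It moves to the left edge, and the trace sits right after 'admit':
Who should the minister suggest that Mateo would admit ___ might send the transcript to Maria?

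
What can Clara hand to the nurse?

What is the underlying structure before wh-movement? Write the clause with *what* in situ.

'what' functions as the direct object of 'hand'. Fronting leaves a gap immediately after 'hand':
What can Clara hand ___ to the nurse?

Clara can hand what to the nurse.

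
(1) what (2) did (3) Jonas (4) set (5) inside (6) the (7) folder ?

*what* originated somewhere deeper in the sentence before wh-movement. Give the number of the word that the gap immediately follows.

Pre-movement form: Jonas did set what inside the folder.
'what' functions as the direct object of 'set'. It moves to the left edge, and the trace sits right after 'set':
What did Jonas set ___ inside the folder?
'set' is word 4.

4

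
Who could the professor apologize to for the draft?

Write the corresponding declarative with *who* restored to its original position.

The filler 'who' is interpreted as the object of the preposition 'to'. It moves to the left edge, and the trace sits right after 'to':
Who could the professor apologize to ___ for the draft?

The professor could apologize to who for the draft.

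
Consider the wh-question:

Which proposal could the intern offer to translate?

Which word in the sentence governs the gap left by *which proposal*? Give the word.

In situ: The intern could offer to translate which proposal.
The filler 'which proposal' is interpreted as the direct object of 'translate'. It moves to the left edge, and the trace sits right after 'translate':
Which proposal could the intern offer to translate ___?

translate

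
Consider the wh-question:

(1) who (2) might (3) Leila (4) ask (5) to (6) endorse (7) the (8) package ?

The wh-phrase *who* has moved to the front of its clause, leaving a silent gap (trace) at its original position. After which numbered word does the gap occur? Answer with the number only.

Before movement: Leila might ask who to endorse the package.
'who' is the direct object of 'ask'. Wh-movement fronts it, leaving a gap right after 'ask':
Who might Leila ask ___ to endorse the package?
'ask' is word 4.

4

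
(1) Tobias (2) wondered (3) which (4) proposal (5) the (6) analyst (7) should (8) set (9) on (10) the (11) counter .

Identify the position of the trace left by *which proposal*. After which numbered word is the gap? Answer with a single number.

8

In situ: The analyst should set which proposal on the counter.
'which proposal' is the direct object of 'set'. Fronting leaves a gap immediately after 'set':
Tobias wondered which proposal the analyst should set ___ on the counter.
'set' is word 8.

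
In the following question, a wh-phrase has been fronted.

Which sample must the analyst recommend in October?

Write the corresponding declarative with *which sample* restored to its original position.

'which sample' is the direct object of 'recommend'. Fronting leaves a gap immediately after 'recommend':
Which sample must the analyst recommend ___ in October?

The analyst must recommend which sample in October.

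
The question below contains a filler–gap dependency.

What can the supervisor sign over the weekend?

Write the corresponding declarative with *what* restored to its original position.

'what' functions as the direct object of 'sign'. Fronting leaves a gap immediately after 'sign':
What can the supervisor sign ___ over the weekend?

The supervisor can sign what over the weekend.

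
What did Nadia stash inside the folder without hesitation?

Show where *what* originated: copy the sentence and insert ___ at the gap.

Before movement: Nadia did stash what inside the folder without hesitation.
'what' functions as the direct object of 'stash'. The gap is right after 'stash'.

What did Nadia stash ___ inside the folder without hesitation?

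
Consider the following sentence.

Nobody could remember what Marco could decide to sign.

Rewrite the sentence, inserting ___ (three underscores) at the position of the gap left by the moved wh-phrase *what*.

Nobody could remember what Marco could decide to sign ___.

Underlying clause: Marco could decide to sign what.
'what' is the direct object of 'sign'. The gap is right after 'sign'.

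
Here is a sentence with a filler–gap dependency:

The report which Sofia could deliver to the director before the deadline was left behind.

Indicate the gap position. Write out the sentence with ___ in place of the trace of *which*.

The report which Sofia could deliver ___ to the director before the deadline was left behind.

'which' is the direct object of 'deliver'. The gap is right after 'deliver'.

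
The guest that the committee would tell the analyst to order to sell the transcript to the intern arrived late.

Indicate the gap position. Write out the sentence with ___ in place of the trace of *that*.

'that' is the direct object of 'order'. The gap is right after 'order'.

The guest that the committee would tell the analyst to order ___ to sell the transcript to the intern arrived late.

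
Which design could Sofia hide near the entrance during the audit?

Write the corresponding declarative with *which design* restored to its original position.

Sofia could hide which design near the entrance during the audit.

'which design' is the direct object of 'hide'. Fronting leaves a gap immediately after 'hide':
Which design could Sofia hide ___ near the entrance during the audit?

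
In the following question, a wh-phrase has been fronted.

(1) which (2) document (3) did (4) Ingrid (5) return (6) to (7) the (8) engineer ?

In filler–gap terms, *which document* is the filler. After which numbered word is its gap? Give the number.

5

In situ: Ingrid did return which document to the engineer.
'which document' is the direct object of 'return'. Wh-movement fronts it, leaving a gap right after 'return':
Which document did Ingrid return ___ to the engineer?
'return' is word 5.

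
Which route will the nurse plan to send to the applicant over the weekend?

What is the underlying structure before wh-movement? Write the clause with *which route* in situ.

'which route' functions as the direct object of 'send'. It moves to the left edge, and the trace sits right after 'send':
Which route will the nurse plan to send ___ to the applicant over the weekend?

The nurse will plan to send which route to the applicant over the weekend.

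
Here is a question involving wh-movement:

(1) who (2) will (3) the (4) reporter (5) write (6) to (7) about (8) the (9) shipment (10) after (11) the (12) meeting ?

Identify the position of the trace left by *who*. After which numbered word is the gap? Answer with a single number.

In situ: The reporter will write to who about the shipment after the meeting.
The filler 'who' is interpreted as the object of the preposition 'to'. It moves to the left edge, and the trace sits right after 'to':
Who will the reporter write to ___ about the shipment after the meeting?
'to' is word 6.

6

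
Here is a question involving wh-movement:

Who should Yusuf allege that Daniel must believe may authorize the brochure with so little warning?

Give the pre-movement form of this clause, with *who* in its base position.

Yusuf should allege that Daniel must believe who may authorize the brochure with so little warning.

'who' functions as the subject of the clause embedded under 'believe'. Fronting leaves a gap immediately after 'believe':
Who should Yusuf allege that Daniel must believe ___ may authorize the brochure with so little warning?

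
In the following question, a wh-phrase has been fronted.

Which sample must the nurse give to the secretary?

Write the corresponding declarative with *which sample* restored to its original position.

The nurse must give which sample to the secretary.

'which sample' functions as the direct object of 'give'. Wh-movement fronts it, leaving a gap right after 'give':
Which sample must the nurse give ___ to the secretary?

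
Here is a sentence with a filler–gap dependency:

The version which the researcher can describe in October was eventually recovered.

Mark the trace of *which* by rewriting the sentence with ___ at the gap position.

'which' functions as the direct object of 'describe'. The gap is right after 'describe'.

The version which the researcher can describe ___ in October was eventually recovered.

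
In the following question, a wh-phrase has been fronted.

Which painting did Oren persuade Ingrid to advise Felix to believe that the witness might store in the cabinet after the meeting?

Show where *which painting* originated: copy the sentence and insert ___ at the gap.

Which painting did Oren persuade Ingrid to advise Felix to believe that the witness might store ___ in the cabinet after the meeting?

Underlying clause: Oren did persuade Ingrid to advise Felix to believe that the witness might store which painting in the cabinet after the meeting.
'which painting' functions as the direct object of 'store'. The gap is right after 'store'.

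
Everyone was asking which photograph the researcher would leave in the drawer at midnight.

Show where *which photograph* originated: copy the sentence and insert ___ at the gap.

Before movement: The researcher would leave which photograph in the drawer at midnight.
'which photograph' is the direct object of 'leave'. The gap is right after 'leave'.

Everyone was asking which photograph the researcher would leave ___ in the drawer at midnight.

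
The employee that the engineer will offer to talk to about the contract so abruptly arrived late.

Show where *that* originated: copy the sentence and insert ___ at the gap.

'that' is the object of the preposition 'to'. The gap is right after 'to'.

The employee that the engineer will offer to talk to ___ about the contract so abruptly arrived late.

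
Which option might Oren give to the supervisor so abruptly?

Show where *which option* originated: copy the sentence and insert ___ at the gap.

Which option might Oren give ___ to the supervisor so abruptly?

Pre-movement form: Oren might give which option to the supervisor so abruptly.
'which option' is the direct object of 'give'. The gap is right after 'give'.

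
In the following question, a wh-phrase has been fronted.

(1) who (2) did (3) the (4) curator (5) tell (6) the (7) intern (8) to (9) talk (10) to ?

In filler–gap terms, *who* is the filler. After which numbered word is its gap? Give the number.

10

Pre-movement form: The curator did tell the intern to talk to who.
'who' is the object of the preposition 'to'. It moves to the left edge, and the trace sits right after 'to':
Who did the curator tell the intern to talk to ___?
'to' is word 10.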